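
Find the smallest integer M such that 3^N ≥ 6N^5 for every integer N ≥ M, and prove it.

At N = 13: 1594323 < 2227758, so the inequality fails and M ≥ 14. We prove 3^N ≥ 6N^5 for all N ≥ 14.
Base case (N = 14): 3^N = 4782969 and 6N^5 = 3226944, so 4782969 ≥ 3226944.
For the inductive step, assume it holds for an arbitrary j ≥ 14, so 3^j ≥ 6j^5.
Then 3^(j + 1) = 3·(3^j) ≥ 3·(6j^5).
Also, for j ≥ 14 we have 3·(6j^5) ≥ 6(j+1)^5, since 3 ≥ (1 + 1/j)^5 for all j ≥ 14.
Combining, 3^(j + 1) ≥ 6(j+1)^5.
By the principle of mathematical induction, the result holds for all N ≥ 14.
Hence the smallest such M is 14.

M = 14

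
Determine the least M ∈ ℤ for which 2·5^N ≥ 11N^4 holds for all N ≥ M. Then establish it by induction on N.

M = 6

At N = 5: 6250 < 6875, so the inequality fails and M ≥ 6. We prove 2·5^N ≥ 11N^4 for all N ≥ 6.
For the base case N = 6: 2·5^N = 31250 and 11N^4 = 14256, so 31250 ≥ 14256.
Inductive step: assume the claim holds for N = m, so 2·5^m ≥ 11m^4.
Then 2·5^(m + 1) = 5·(2·5^m) ≥ 5·(11m^4).
Also, for m ≥ 6 we have 5·(11m^4) ≥ 11(m+1)^4, since 5 ≥ (1 + 1/m)^4 for all m ≥ 6.
Combining, 2·5^(m + 1) ≥ 11(m+1)^4.
By the principle of mathematical induction, the result holds for all N ≥ 6.
Hence the smallest such M is 6.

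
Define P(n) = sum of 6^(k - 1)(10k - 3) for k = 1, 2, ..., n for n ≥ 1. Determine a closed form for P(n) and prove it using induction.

We claim P(n) = 6^n(2n - 1) + 1 for all n ≥ 1.
Base case (n = 1): P(1) = 7, and the closed form gives 7. They agree.
Inductive step: suppose the statement holds for some k ≥ 1, so P(k) = 6^k(2k - 1) + 1.
Then P(k+1) = P(k) + (6^k(10k + 7)) = (6^k(2k - 1) + 1) + (6^k(10k + 7)).
Simplifying, P(k+1) = 12·6^k·k + 6·6^k + 1 = 6^(k+1)(2(k+1) - 1) + 1,
which is the closed form with n = k+1.
By the principle of mathematical induction, the result holds for all n ≥ 1.

P(n) = 6^n(2n - 1) + 1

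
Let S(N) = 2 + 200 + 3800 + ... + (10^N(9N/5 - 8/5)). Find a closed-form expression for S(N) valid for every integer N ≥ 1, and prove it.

S(N) = 2·10^N(N - 1) + 2

We claim S(N) = 2·10^N(N - 1) + 2 for all N ≥ 1.
Base step (N = 1): S(1) = 2, and the closed form gives 2. They agree.
Inductive step: suppose the statement holds for some p ≥ 1, so S(p) = 2·10^p(p - 1) + 2.
Then S(p+1) = S(p) + (10^p(18p + 2)) = (2·10^p(p - 1) + 2) + (10^p(18p + 2)).
Simplifying, S(p+1) = 20·10^p·p + 2 = 2·10^(p+1)((p+1) - 1) + 2,
which is the closed form with N = p+1.
This completes the induction.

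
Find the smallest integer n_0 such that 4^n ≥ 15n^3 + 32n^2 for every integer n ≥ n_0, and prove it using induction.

At n = 6: 4096 < 4392, so the inequality fails and n_0 ≥ 7. We prove 4^n ≥ 15n^3 + 32n^2 for all n ≥ 7.
Base case (n = 7): 4^n = 16384 and 15n^3 + 32n^2 = 6713, so 16384 ≥ 6713.
For the inductive step, assume it holds for an arbitrary m ≥ 7, so 4^m ≥ 15m^3 + 32m^2.
Then 4^(m + 1) = 4·(4^m) ≥ 4·(15m^3 + 32m^2).
Also, for m ≥ 7 we have 4·(15m^3 + 32m^2) ≥ 15(m+1)^3 + 32(m+1)^2, since 4·(15m^3 + 32m^2) − (15(m+1)^3 + 32(m+1)^2) = 45m^3 + 51m^2 - 109m - 47, which is nonnegative for all m ≥ 7.
Combining, 4^(m + 1) ≥ 15(m+1)^3 + 32(m+1)^2.
This completes the induction.
Hence the smallest such n_0 is 7.

n_0 = 7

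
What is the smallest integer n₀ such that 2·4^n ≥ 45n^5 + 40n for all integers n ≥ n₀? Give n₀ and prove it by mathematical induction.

n₀ = 11

At n = 10: 2097152 < 4500400, so the inequality fails and n₀ ≥ 11. We prove 2·4^n ≥ 45n^5 + 40n for all n ≥ 11.
Base case (n = 11): 2·4^n = 8388608 and 45n^5 + 40n = 7247735, so 8388608 ≥ 7247735.
For the inductive step, assume it holds for an arbitrary r ≥ 11, so 2·4^r ≥ 45r^5 + 40r.
Then 2·4^(r + 1) = 4·(2·4^r) ≥ 4·(45r^5 + 40r).
Also, for r ≥ 11 we have 4·(45r^5 + 40r) ≥ 45(r+1)^5 + 40(r+1), since 4·(45r^5 + 40r) − (45(r+1)^5 + 40(r+1)) = 135r^5 - 225r^4 - 450r^3 - 450r^2 - 105r - 85, which is nonnegative for all r ≥ 11.
Combining, 2·4^(r + 1) ≥ 45(r+1)^5 + 40(r+1).
This completes the induction.
Hence the smallest such n₀ is 11.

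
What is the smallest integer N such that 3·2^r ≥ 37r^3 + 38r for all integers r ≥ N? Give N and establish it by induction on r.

N = 16

At r = 15: 98304 < 125445, so the inequality fails and N ≥ 16. We prove 3·2^r ≥ 37r^3 + 38r for all r ≥ 16.
Base case (r = 16): 3·2^r = 196608 and 37r^3 + 38r = 152160, so 196608 ≥ 152160.
For the inductive step, assume it holds for an arbitrary m ≥ 16, so 3·2^m ≥ 37m^3 + 38m.
Then 3·2^(m + 1) = 2·(3·2^m) ≥ 2·(37m^3 + 38m).
Also, for m ≥ 16 we have 2·(37m^3 + 38m) ≥ 37(m+1)^3 + 38(m+1), since 2·(37m^3 + 38m) − (37(m+1)^3 + 38(m+1)) = 37m^3 - 111m^2 - 73m - 75, which is nonnegative for all m ≥ 16.
Combining, 3·2^(m + 1) ≥ 37(m+1)^3 + 38(m+1).
By the principle of mathematical induction, the result holds for all r ≥ 16.
Hence the smallest such N is 16.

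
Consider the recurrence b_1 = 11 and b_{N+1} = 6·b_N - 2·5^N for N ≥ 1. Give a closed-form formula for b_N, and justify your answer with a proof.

Computing the first terms: b_1 = 11, b_2 = 56, b_3 = 286. This suggests b_N = 2·5^N + 6^(N - 1).
Base case (N = 1): the formula gives 11 = 11 = b_1.
Inductive step: suppose the statement holds for some m ≥ 1, so b_m = 2·5^m + 6^(m - 1).
Then b_{m+1} = 6·b_m - 2·5^m = 6·(2·5^m + 6^(m - 1)) - 2·5^m = 2·5^(m + 1) + 6^m = 2·5^(m+1) + 6^((m+1) - 1),
which is the claimed formula at N = m+1.
By induction, the statement is established for all N ≥ 1.

b_N = 2·5^N + 6^(N - 1)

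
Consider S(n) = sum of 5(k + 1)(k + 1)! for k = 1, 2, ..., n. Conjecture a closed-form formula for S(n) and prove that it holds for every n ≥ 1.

We claim S(n) = 5(n + 2)! - 10 for all n ≥ 1.
Base step (n = 1): S(1) = 20, and the closed form gives 20. They agree.
For the inductive step, assume it holds for an arbitrary k ≥ 1, so S(k) = 5(k + 2)! - 10.
Then S(k+1) = S(k) + (5(k + 2)(k + 2)!) = (5(k + 2)! - 10) + (5(k + 2)(k + 2)!).
Simplifying, S(k+1) = 5((k+1) + 2)! - 10,
which is the closed form with n = k+1.
By the principle of mathematical induction, the result holds for all n ≥ 1.

S(n) = 5(n + 2)! - 10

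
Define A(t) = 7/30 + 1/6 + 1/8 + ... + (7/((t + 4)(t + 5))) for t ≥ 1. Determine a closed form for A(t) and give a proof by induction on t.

A(t) = 7t/(5(t + 5))

We claim A(t) = 7t/(5(t + 5)) for all t ≥ 1.
Base case (t = 1): A(1) = 7/30, and the closed form gives 7/30. They agree.
Suppose the result is true for t = i, so A(i) = 7i/(5(i + 5)).
Then A(i+1) = A(i) + (7/((i + 5)(i + 6))) = (7i/(5(i + 5))) + (7/((i + 5)(i + 6))).
Simplifying, A(i+1) = 7(i + 1)/(5(i + 6)) = 7(i+1)/(5((i+1) + 5)),
which is the closed form with t = i+1.
By the principle of mathematical induction, the result holds for all t ≥ 1.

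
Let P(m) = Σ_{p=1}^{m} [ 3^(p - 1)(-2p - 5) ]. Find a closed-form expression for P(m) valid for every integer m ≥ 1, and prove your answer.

We claim P(m) = -3^m(m + 2) + 2 for all m ≥ 1.
For the base case m = 1: P(1) = -7, and the closed form gives -7. They agree.
Inductive step: assume the claim holds for m = p, so P(p) = -3^p(p + 2) + 2.
Then P(p+1) = P(p) + (3^p(-2p - 7)) = (-3^p(p + 2) + 2) + (3^p(-2p - 7)).
Simplifying, P(p+1) = -3^(p + 1)p - 3^(p + 2) + 2 = -3^(p+1)((p+1) + 2) + 2,
which is the closed form with m = p+1.
Hence, by induction on m, the claim holds for every m ≥ 1.

P(m) = -3^m(m + 2) + 2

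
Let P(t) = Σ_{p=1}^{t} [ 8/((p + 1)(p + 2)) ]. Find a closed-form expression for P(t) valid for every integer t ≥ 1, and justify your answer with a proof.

We claim P(t) = 4t/(t + 2) for all t ≥ 1.
For the base case t = 1: P(1) = 4/3, and the closed form gives 4/3. They agree.
Suppose the result is true for t = p, so P(p) = 4p/(p + 2).
Then P(p+1) = P(p) + (8/((p + 2)(p + 3))) = (4p/(p + 2)) + (8/((p + 2)(p + 3))).
Simplifying, P(p+1) = 4(p + 1)/(p + 3) = 4(p+1)/((p+1) + 2),
which is the closed form with t = p+1.
By induction, the statement is established for all t ≥ 1.

P(t) = 4t/(t + 2)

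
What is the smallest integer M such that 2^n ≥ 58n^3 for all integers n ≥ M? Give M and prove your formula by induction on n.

M = 19

At n = 18: 262144 < 338256, so the inequality fails and M ≥ 19. We prove 2^n ≥ 58n^3 for all n ≥ 19.
Base case (n = 19): 2^n = 524288 and 58n^3 = 397822, so 524288 ≥ 397822.
Inductive step: suppose the statement holds for some j ≥ 19, so 2^j ≥ 58j^3.
Then 2^(j + 1) = 2·(2^j) ≥ 2·(58j^3).
Also, for j ≥ 19 we have 2·(58j^3) ≥ 58(j+1)^3, since 2 ≥ (1 + 1/j)^3 for all j ≥ 19.
Combining, 2^(j + 1) ≥ 58(j+1)^3.
This completes the induction.
Hence the smallest such M is 19.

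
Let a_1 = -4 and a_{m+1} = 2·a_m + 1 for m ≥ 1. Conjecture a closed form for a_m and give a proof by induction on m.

a_m = -3·2^(m - 1) - 1

Computing the first terms: a_1 = -4, a_2 = -7, a_3 = -13. This suggests a_m = -3·2^(m - 1) - 1.
Base step (m = 1): the formula gives -4 = -4 = a_1.
Inductive step: suppose the statement holds for some i ≥ 1, so a_i = -3·2^(i - 1) - 1.
Then a_{i+1} = 2·a_i + 1 = 2·(-3·2^(i - 1) - 1) + 1 = -3·2^i - 1 = -3·2^((i+1) - 1) - 1,
which is the claimed formula at m = i+1.
Hence, by induction on m, the claim holds for every m ≥ 1.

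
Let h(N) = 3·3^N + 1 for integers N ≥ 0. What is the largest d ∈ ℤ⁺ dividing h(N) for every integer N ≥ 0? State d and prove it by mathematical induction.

Computing the first values: h(0) = 4 and h(1) = 10; gcd(4, 10) = 2, so d ≤ 2.
We prove 2 | 3·3^N + 1 for all N ≥ 0 by induction on N.
Base step (N = 0): h(0) = 4 = 2·(2), so 2 | h(0).
For the inductive step, assume it holds for an arbitrary p ≥ 0, i.e. 2 | h(p). Then
h(p+1) = 3·3^(p+1) + 1 = 3·(3·3^p + 1) - 2 = 3·h(p) - 2. The first term is divisible by 2 by the inductive hypothesis, and -2 is divisible by 2. Hence 2 | h(p+1).
This completes the induction.
Therefore the largest such d is 2.

d = 2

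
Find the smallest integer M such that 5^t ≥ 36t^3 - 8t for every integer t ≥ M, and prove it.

At t = 5: 3125 < 4460, so the inequality fails and M ≥ 6. We prove 5^t ≥ 36t^3 - 8t for all t ≥ 6.
When t = 6: 5^t = 15625 and 36t^3 - 8t = 7728, so 15625 ≥ 7728.
Inductive step: suppose the statement holds for some m ≥ 6, so 5^m ≥ 36m^3 - 8m.
Then 5^(m + 1) = 5·(5^m) ≥ 5·(36m^3 - 8m).
Also, for m ≥ 6 we have 5·(36m^3 - 8m) ≥ 36(m+1)^3 - 8(m+1), since 5·(36m^3 - 8m) − (36(m+1)^3 - 8(m+1)) = 144m^3 - 108m^2 - 140m - 28, which is nonnegative for all m ≥ 6.
Combining, 5^(m + 1) ≥ 36(m+1)^3 - 8(m+1).
Hence, by induction on t, the claim holds for every t ≥ 6.
Hence the smallest such M is 6.

M = 6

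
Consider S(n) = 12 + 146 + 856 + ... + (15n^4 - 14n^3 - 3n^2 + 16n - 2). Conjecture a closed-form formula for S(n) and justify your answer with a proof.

We claim S(n) = n(3n^4 + 4n^3 - 3n^2 + 3n + 5) for all n ≥ 1.
When n = 1: S(1) = 12, and the closed form gives 12. They agree.
Inductive step: assume the claim holds for n = k, so S(k) = k(3k^4 + 4k^3 - 3k^2 + 3k + 5).
Then S(k+1) = S(k) + (15k^4 + 46k^3 + 45k^2 + 28k + 12) = (k(3k^4 + 4k^3 - 3k^2 + 3k + 5)) + (15k^4 + 46k^3 + 45k^2 + 28k + 12).
Simplifying, S(k+1) = (k + 1)(3k^4 + 16k^3 + 27k^2 + 21k + 12) = (k+1)(3(k+1)^4 + 4(k+1)^3 - 3(k+1)^2 + 3(k+1) + 5),
which is the closed form with n = k+1.
By induction, the statement is established for all n ≥ 1.

S(n) = n(3n^4 + 4n^3 - 3n^2 + 3n + 5)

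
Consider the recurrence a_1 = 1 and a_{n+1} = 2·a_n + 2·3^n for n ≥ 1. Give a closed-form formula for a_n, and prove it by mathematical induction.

a_n = -5·2^(n - 1) + 2·3^n

Computing the first terms: a_1 = 1, a_2 = 8, a_3 = 34. This suggests a_n = -5·2^(n - 1) + 2·3^n.
For the base case n = 1: the formula gives 1 = 1 = a_1.
For the inductive step, assume it holds for an arbitrary k ≥ 1, so a_k = -5·2^(k - 1) + 2·3^k.
Then a_{k+1} = 2·a_k + 2·3^k = 2·(-5·2^(k - 1) + 2·3^k) + 2·3^k = -5·2^k + 2·3^(k + 1) = -5·2^((k+1) - 1) + 2·3^(k+1),
which is the claimed formula at n = k+1.
By the principle of mathematical induction, the result holds for all n ≥ 1.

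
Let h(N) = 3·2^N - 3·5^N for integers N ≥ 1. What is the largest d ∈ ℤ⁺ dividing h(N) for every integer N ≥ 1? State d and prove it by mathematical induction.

Computing the first values: h(1) = -9 and h(2) = -63; gcd(-9, -63) = 9, so d ≤ 9.
We prove 9 | 3·2^N - 3·5^N for all N ≥ 1 by induction on N.
Base case (N = 1): h(1) = -9 = 9·(-1), so 9 | h(1).
Inductive step: suppose the statement holds for some m ≥ 1, i.e. 9 | h(m). Then
h(m+1) − 5·h(m) = (3·2^(m+1) - 3·5^(m+1)) − 5·(3·2^m - 3·5^m) = (3)·2^m·(2 − 5) = (-9)·2^m. Since 9 | h(m) by the inductive hypothesis, 9 | 5·h(m); and 9 | -9 since -9 = 9·-1. Therefore 9 | h(m+1).
Hence, by induction on N, the claim holds for every N ≥ 1.
Therefore the largest such d is 9.

d = 9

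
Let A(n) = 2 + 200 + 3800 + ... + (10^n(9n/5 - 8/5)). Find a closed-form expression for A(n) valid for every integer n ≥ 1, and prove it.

A(n) = 2·10^n(n - 1) + 2

We claim A(n) = 2·10^n(n - 1) + 2 for all n ≥ 1.
For the base case n = 1: A(1) = 2, and the closed form gives 2. They agree.
Suppose the result is true for n = k, so A(k) = 2·10^k(k - 1) + 2.
Then A(k+1) = A(k) + (10^k(18k + 2)) = (2·10^k(k - 1) + 2) + (10^k(18k + 2)).
Simplifying, A(k+1) = 20·10^k·k + 2 = 2·10^(k+1)((k+1) - 1) + 2,
which is the closed form with n = k+1.
This completes the induction.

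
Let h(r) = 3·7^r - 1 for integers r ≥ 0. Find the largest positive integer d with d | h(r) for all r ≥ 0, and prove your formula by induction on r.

Computing the first values: h(0) = 2 and h(1) = 20; gcd(2, 20) = 2, so d ≤ 2.
We prove 2 | 3·7^r - 1 for all r ≥ 0 by induction on r.
For the base case r = 0: h(0) = 2 = 2·(1), so 2 | h(0).
For the inductive step, assume it holds for an arbitrary k ≥ 0, i.e. 2 | h(k). Then
h(k+1) = 3·7^(k+1) - 1 = 7·(3·7^k - 1) + 6 = 7·h(k) + 6. The first term is divisible by 2 by the inductive hypothesis, and 6 is divisible by 2. Hence 2 | h(k+1).
Hence, by induction on r, the claim holds for every r ≥ 0.
Therefore the largest such d is 2.

d = 2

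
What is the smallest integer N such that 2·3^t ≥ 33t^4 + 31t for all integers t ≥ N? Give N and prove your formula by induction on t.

N = 12

At t = 11: 354294 < 483494, so the inequality fails and N ≥ 12. We prove 2·3^t ≥ 33t^4 + 31t for all t ≥ 12.
For the base case t = 12: 2·3^t = 1062882 and 33t^4 + 31t = 684660, so 1062882 ≥ 684660.
For the inductive step, assume it holds for an arbitrary r ≥ 12, so 2·3^r ≥ 33r^4 + 31r.
Then 2·3^(r + 1) = 3·(2·3^r) ≥ 3·(33r^4 + 31r).
Also, for r ≥ 12 we have 3·(33r^4 + 31r) ≥ 33(r+1)^4 + 31(r+1), since 3·(33r^4 + 31r) − (33(r+1)^4 + 31(r+1)) = 66r^4 - 132r^3 - 198r^2 - 70r - 64, which is nonnegative for all r ≥ 12.
Combining, 2·3^(r + 1) ≥ 33(r+1)^4 + 31(r+1).
This completes the induction.
Hence the smallest such N is 12.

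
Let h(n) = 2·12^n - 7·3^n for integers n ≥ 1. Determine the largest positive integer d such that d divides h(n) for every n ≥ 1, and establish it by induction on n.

Computing the first values: h(1) = 3 and h(2) = 225; gcd(3, 225) = 3, so d ≤ 3.
We prove 3 | 2·12^n - 7·3^n for all n ≥ 1 by induction on n.
Base case (n = 1): h(1) = 3 = 3·(1), so 3 | h(1).
For the inductive step, assume it holds for an arbitrary j ≥ 1, i.e. 3 | h(j). Then
h(j+1) − 12·h(j) = (2·12^(j+1) - 7·3^(j+1)) − 12·(2·12^j - 7·3^j) = (-7)·3^j·(3 − 12) = (63)·3^j. Since 3 | h(j) by the inductive hypothesis, 3 | 12·h(j); and 3 | 63 since 63 = 3·21. Therefore 3 | h(j+1).
By induction, the statement is established for all n ≥ 1.
Therefore the largest such d is 3.

d = 3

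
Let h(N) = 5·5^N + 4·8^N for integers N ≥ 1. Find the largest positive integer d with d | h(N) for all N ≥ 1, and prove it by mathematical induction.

d = 3

Computing the first values: h(1) = 57 and h(2) = 381; gcd(57, 381) = 3, so d ≤ 3.
We prove 3 | 5·5^N + 4·8^N for all N ≥ 1 by induction on N.
Base step (N = 1): h(1) = 57 = 3·(19), so 3 | h(1).
Inductive step: suppose the statement holds for some i ≥ 1, i.e. 3 | h(i). Then
h(i+1) − 8·h(i) = (5·5^(i+1) + 4·8^(i+1)) − 8·(5·5^i + 4·8^i) = (5)·5^i·(5 − 8) = (-15)·5^i. Since 3 | h(i) by the inductive hypothesis, 3 | 8·h(i); and 3 | -15 since -15 = 3·-5. Therefore 3 | h(i+1).
By the principle of mathematical induction, the result holds for all N ≥ 1.
Therefore the largest such d is 3.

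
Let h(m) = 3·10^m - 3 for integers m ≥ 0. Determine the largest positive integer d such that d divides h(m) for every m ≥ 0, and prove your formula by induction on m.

d = 27

Computing the first values: h(0) = 0 and h(1) = 27; gcd(0, 27) = 27, so d ≤ 27.
We prove 27 | 3·10^m - 3 for all m ≥ 0 by induction on m.
Base step (m = 0): h(0) = 0 = 27·(0), so 27 | h(0).
Inductive step: assume the claim holds for m = k, i.e. 27 | h(k). Then
h(k+1) = 3·10^(k+1) - 3 = 10·(3·10^k - 3) + 27 = 10·h(k) + 27. The first term is divisible by 27 by the inductive hypothesis, and 27 is divisible by 27. Hence 27 | h(k+1).
By induction, the statement is established for all m ≥ 0.
Therefore the largest such d is 27.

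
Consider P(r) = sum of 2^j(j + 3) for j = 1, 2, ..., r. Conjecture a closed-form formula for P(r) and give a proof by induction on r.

We claim P(r) = 2·2^r(r + 2) - 4 for all r ≥ 1.
For the base case r = 1: P(1) = 8, and the closed form gives 8. They agree.
Inductive step: suppose the statement holds for some j ≥ 1, so P(j) = 2·2^j(j + 2) - 4.
Then P(j+1) = P(j) + (2^(j + 1)(j + 4)) = (2·2^j(j + 2) - 4) + (2^(j + 1)(j + 4)).
Simplifying, P(j+1) = 4·2^j·j + 12·2^j - 4 = 2·2^(j+1)((j+1) + 2) - 4,
which is the closed form with r = j+1.
By the principle of mathematical induction, the result holds for all r ≥ 1.

P(r) = 2·2^r(r + 2) - 4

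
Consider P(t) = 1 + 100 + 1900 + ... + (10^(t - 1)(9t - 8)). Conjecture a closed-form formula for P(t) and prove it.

We claim P(t) = 10^t(t - 1) + 1 for all t ≥ 1.
When t = 1: P(1) = 1, and the closed form gives 1. They agree.
Inductive step: suppose the statement holds for some i ≥ 1, so P(i) = 10^i(i - 1) + 1.
Then P(i+1) = P(i) + (10^i(9i + 1)) = (10^i(i - 1) + 1) + (10^i(9i + 1)).
Simplifying, P(i+1) = 10^(i + 1)i + 1 = 10^(i+1)((i+1) - 1) + 1,
which is the closed form with t = i+1.
This completes the induction.

P(t) = 10^t(t - 1) + 1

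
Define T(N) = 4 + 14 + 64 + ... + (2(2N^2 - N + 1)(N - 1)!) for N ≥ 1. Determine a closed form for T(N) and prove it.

We claim T(N) = (4N + 2)N! - 2 for all N ≥ 1.
Base case (N = 1): T(1) = 4, and the closed form gives 4. They agree.
For the inductive step, assume it holds for an arbitrary k ≥ 1, so T(k) = (4k + 2)k! - 2.
Then T(k+1) = T(k) + (2(2k^2 + 3k + 2)k!) = ((4k + 2)k! - 2) + (2(2k^2 + 3k + 2)k!).
Simplifying, T(k+1) = (4(k+1) + 2)(k+1)! - 2,
which is the closed form with N = k+1.
By the principle of mathematical induction, the result holds for all N ≥ 1.

T(N) = (4N + 2)N! - 2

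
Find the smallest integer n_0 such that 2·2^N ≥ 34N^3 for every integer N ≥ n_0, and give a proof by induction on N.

n_0 = 17

At N = 16: 131072 < 139264, so the inequality fails and n_0 ≥ 17. We prove 2·2^N ≥ 34N^3 for all N ≥ 17.
Base case (N = 17): 2·2^N = 262144 and 34N^3 = 167042, so 262144 ≥ 167042.
Inductive step: assume the claim holds for N = i, so 2·2^i ≥ 34i^3.
Then 2·2^(i + 1) = 2·(2·2^i) ≥ 2·(34i^3).
Also, for i ≥ 17 we have 2·(34i^3) ≥ 34(i+1)^3, since 2 ≥ (1 + 1/i)^3 for all i ≥ 17.
Combining, 2·2^(i + 1) ≥ 34(i+1)^3.
This completes the induction.
Hence the smallest such n_0 is 17.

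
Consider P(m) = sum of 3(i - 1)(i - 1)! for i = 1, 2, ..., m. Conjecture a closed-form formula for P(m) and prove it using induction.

We claim P(m) = 3m! - 3 for all m ≥ 1.
When m = 1: P(1) = 0, and the closed form gives 0. They agree.
Inductive step: suppose the statement holds for some i ≥ 1, so P(i) = 3i! - 3.
Then P(i+1) = P(i) + (3i·i!) = (3i! - 3) + (3i·i!).
Simplifying, P(i+1) = 3(i+1)! - 3,
which is the closed form with m = i+1.
By induction, the statement is established for all m ≥ 1.

P(m) = 3m! - 3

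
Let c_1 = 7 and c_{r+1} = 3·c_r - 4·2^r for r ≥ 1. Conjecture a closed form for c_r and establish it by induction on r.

Computing the first terms: c_1 = 7, c_2 = 13, c_3 = 23. This suggests c_r = 2^(r + 2) - 3^(r - 1).
Base case (r = 1): the formula gives 7 = 7 = c_1.
Suppose the result is true for r = m, so c_m = 2^(m + 2) - 3^(m - 1).
Then c_{m+1} = 3·c_m - 4·2^m = 3·(2^(m + 2) - 3^(m - 1)) - 4·2^m = 2^(m + 3) - 3^m = 2^((m+1) + 2) - 3^((m+1) - 1),
which is the claimed formula at r = m+1.
By the principle of mathematical induction, the result holds for all r ≥ 1.

c_r = 2^(r + 2) - 3^(r - 1)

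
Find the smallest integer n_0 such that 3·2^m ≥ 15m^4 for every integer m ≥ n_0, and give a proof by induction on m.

n_0 = 20

At m = 19: 1572864 < 1954815, so the inequality fails and n_0 ≥ 20. We prove 3·2^m ≥ 15m^4 for all m ≥ 20.
Base step (m = 20): 3·2^m = 3145728 and 15m^4 = 2400000, so 3145728 ≥ 2400000.
Suppose the result is true for m = r, so 3·2^r ≥ 15r^4.
Then 3·2^(r + 1) = 2·(3·2^r) ≥ 2·(15r^4).
Also, for r ≥ 20 we have 2·(15r^4) ≥ 15(r+1)^4, since 2 ≥ (1 + 1/r)^4 for all r ≥ 20.
Combining, 3·2^(r + 1) ≥ 15(r+1)^4.
By the principle of mathematical induction, the result holds for all m ≥ 20.
Hence the smallest such n_0 is 20.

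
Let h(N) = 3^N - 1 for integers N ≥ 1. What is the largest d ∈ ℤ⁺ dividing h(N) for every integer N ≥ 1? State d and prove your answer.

Computing the first values: h(1) = 2 and h(2) = 8; gcd(2, 8) = 2, so d ≤ 2.
We prove 2 | 3^N - 1 for all N ≥ 1 by induction on N.
For the base case N = 1: h(1) = 2 = 2·(1), so 2 | h(1).
For the inductive step, assume it holds for an arbitrary m ≥ 1, i.e. 2 | h(m). Then
3^{m+1} − 1^{m+1} = 3·3^m − 1·1^m = 3·(3^m − 1^m) + (2)·1^m. The first term is divisible by 2 by the inductive hypothesis, and the second term (2)·1^m is divisible by 2 since 2 | 2. Hence 2 | h(m+1).
By induction, the statement is established for all N ≥ 1.
Therefore the largest such d is 2.

d = 2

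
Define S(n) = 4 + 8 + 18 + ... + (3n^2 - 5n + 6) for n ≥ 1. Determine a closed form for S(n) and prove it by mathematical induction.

S(n) = n(n^2 - n + 4)

We claim S(n) = n(n^2 - n + 4) for all n ≥ 1.
Base step (n = 1): S(1) = 4, and the closed form gives 4. They agree.
Inductive step: suppose the statement holds for some j ≥ 1, so S(j) = j(j^2 - j + 4).
Then S(j+1) = S(j) + (3j^2 + j + 4) = (j(j^2 - j + 4)) + (3j^2 + j + 4).
Simplifying, S(j+1) = (j + 1)(j^2 + j + 4) = (j+1)((j+1)^2 - (j+1) + 4),
which is the closed form with n = j+1.
By the principle of mathematical induction, the result holds for all n ≥ 1.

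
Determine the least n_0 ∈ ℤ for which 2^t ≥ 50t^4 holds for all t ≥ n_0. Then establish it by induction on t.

At t = 23: 8388608 < 13992050, so the inequality fails and n_0 ≥ 24. We prove 2^t ≥ 50t^4 for all t ≥ 24.
For the base case t = 24: 2^t = 16777216 and 50t^4 = 16588800, so 16777216 ≥ 16588800.
Inductive step: suppose the statement holds for some j ≥ 24, so 2^j ≥ 50j^4.
Then 2^(j + 1) = 2·(2^j) ≥ 2·(50j^4).
Also, for j ≥ 24 we have 2·(50j^4) ≥ 50(j+1)^4, since 2 ≥ (1 + 1/j)^4 for all j ≥ 24.
Combining, 2^(j + 1) ≥ 50(j+1)^4.
This completes the induction.
Hence the smallest such n_0 is 24.

n_0 = 24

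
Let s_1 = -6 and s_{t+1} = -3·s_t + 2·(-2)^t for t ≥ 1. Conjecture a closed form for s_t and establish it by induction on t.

Computing the first terms: s_1 = -6, s_2 = 14, s_3 = -34. This suggests s_t = -(-2)^(t + 1) - 2(-3)^(t - 1).
Base step (t = 1): the formula gives -6 = -6 = s_1.
Suppose the result is true for t = k, so s_k = -(-2)^(k + 1) - 2(-3)^(k - 1).
Then s_{k+1} = -3·s_k + 2·(-2)^k = -3·(-(-2)^(k + 1) - 2(-3)^(k - 1)) + 2·(-2)^k = -(-2)^(k + 2) - 2(-3)^k = -(-2)^((k+1) + 1) - 2(-3)^((k+1) - 1),
which is the claimed formula at t = k+1.
By the principle of mathematical induction, the result holds for all t ≥ 1.

s_t = -(-2)^(t + 1) - 2(-3)^(t - 1)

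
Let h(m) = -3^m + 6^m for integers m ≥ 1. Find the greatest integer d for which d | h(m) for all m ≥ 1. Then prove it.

d = 3

Computing the first values: h(1) = 3 and h(2) = 27; gcd(3, 27) = 3, so d ≤ 3.
We prove 3 | -3^m + 6^m for all m ≥ 1 by induction on m.
When m = 1: h(1) = 3 = 3·(1), so 3 | h(1).
For the inductive step, assume it holds for an arbitrary p ≥ 1, i.e. 3 | h(p). Then
6^{p+1} − 3^{p+1} = 6·6^p − 3·3^p = 6·(6^p − 3^p) + (3)·3^p. The first term is divisible by 3 by the inductive hypothesis, and the second term (3)·3^p is divisible by 3 since 3 | 3. Hence 3 | h(p+1).
By the principle of mathematical induction, the result holds for all m ≥ 1.
Therefore the largest such d is 3.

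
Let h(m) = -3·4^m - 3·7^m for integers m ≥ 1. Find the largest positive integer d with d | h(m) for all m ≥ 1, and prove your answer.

Computing the first values: h(1) = -33 and h(2) = -195; gcd(-33, -195) = 3, so d ≤ 3.
We prove 3 | -3·4^m - 3·7^m for all m ≥ 1 by induction on m.
Base step (m = 1): h(1) = -33 = 3·(-11), so 3 | h(1).
Inductive step: assume the claim holds for m = k, i.e. 3 | h(k). Then
h(k+1) − 7·h(k) = (-3·4^(k+1) - 3·7^(k+1)) − 7·(-3·4^k - 3·7^k) = (-3)·4^k·(4 − 7) = (9)·4^k. Since 3 | h(k) by the inductive hypothesis, 3 | 7·h(k); and 3 | 9 since 9 = 3·3. Therefore 3 | h(k+1).
This completes the induction.
Therefore the largest such d is 3.

d = 3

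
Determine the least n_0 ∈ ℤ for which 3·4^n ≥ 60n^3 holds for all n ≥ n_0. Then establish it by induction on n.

n_0 = 7

At n = 6: 12288 < 12960, so the inequality fails and n_0 ≥ 7. We prove 3·4^n ≥ 60n^3 for all n ≥ 7.
When n = 7: 3·4^n = 49152 and 60n^3 = 20580, so 49152 ≥ 20580.
Inductive step: assume the claim holds for n = p, so 3·4^p ≥ 60p^3.
Then 3·4^(p + 1) = 4·(3·4^p) ≥ 4·(60p^3).
Also, for p ≥ 7 we have 4·(60p^3) ≥ 60(p+1)^3, since 4 ≥ (1 + 1/p)^3 for all p ≥ 7.
Combining, 3·4^(p + 1) ≥ 60(p+1)^3.
This completes the induction.
Hence the smallest such n_0 is 7.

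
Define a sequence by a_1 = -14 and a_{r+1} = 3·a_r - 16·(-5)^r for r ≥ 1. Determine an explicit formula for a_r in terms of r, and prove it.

a_r = 2(-5)^r - 4·3^(r - 1)

Computing the first terms: a_1 = -14, a_2 = 38, a_3 = -286. This suggests a_r = 2(-5)^r - 4·3^(r - 1).
For the base case r = 1: the formula gives -14 = -14 = a_1.
Suppose the result is true for r = j, so a_j = 2(-5)^j - 4·3^(j - 1).
Then a_{j+1} = 3·a_j - 16·(-5)^j = 3·(2(-5)^j - 4·3^(j - 1)) - 16·(-5)^j = 2(-5)^(j + 1) - 4·3^j = 2(-5)^(j+1) - 4·3^((j+1) - 1),
which is the claimed formula at r = j+1.
Hence, by induction on r, the claim holds for every r ≥ 1.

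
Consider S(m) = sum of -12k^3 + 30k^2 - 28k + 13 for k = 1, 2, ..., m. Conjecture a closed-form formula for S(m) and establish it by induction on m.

We claim S(m) = -m(3m^3 - 4m^2 + 2m - 4) for all m ≥ 1.
Base step (m = 1): S(1) = 3, and the closed form gives 3. They agree.
Suppose the result is true for m = k, so S(k) = k(-3k^3 + 4k^2 - 2k + 4).
Then S(k+1) = S(k) + (-12k^3 - 6k^2 - 4k + 3) = (k(-3k^3 + 4k^2 - 2k + 4)) + (-12k^3 - 6k^2 - 4k + 3).
Simplifying, S(k+1) = -(k + 1)(3k^3 + 5k^2 + 3k - 3) = -(k+1)(3(k+1)^3 - 4(k+1)^2 + 2(k+1) - 4),
which is the closed form with m = k+1.
By the principle of mathematical induction, the result holds for all m ≥ 1.

S(m) = -m(3m^3 - 4m^2 + 2m - 4)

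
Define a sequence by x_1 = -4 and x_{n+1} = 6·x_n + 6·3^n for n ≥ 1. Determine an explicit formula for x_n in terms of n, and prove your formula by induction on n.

x_n = -2·3^n + 2·6^(n - 1)

Computing the first terms: x_1 = -4, x_2 = -6, x_3 = 18. This suggests x_n = -2·3^n + 2·6^(n - 1).
When n = 1: the formula gives -4 = -4 = x_1.
For the inductive step, assume it holds for an arbitrary i ≥ 1, so x_i = -2·3^i + 2·6^(i - 1).
Then x_{i+1} = 6·x_i + 6·3^i = 6·(-2·3^i + 2·6^(i - 1)) + 6·3^i = -2·3^(i + 1) + 2·6^i = -2·3^(i+1) + 2·6^((i+1) - 1),
which is the claimed formula at n = i+1.
By induction, the statement is established for all n ≥ 1.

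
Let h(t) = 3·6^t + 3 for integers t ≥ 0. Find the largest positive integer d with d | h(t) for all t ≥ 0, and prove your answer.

Computing the first values: h(0) = 6 and h(1) = 21; gcd(6, 21) = 3, so d ≤ 3.
We prove 3 | 3·6^t + 3 for all t ≥ 0 by induction on t.
For the base case t = 0: h(0) = 6 = 3·(2), so 3 | h(0).
For the inductive step, assume it holds for an arbitrary j ≥ 0, i.e. 3 | h(j). Then
h(j+1) = 3·6^(j+1) + 3 = 6·(3·6^j + 3) - 15 = 6·h(j) - 15. The first term is divisible by 3 by the inductive hypothesis, and -15 is divisible by 3. Hence 3 | h(j+1).
By induction, the statement is established for all t ≥ 0.
Therefore the largest such d is 3.

d = 3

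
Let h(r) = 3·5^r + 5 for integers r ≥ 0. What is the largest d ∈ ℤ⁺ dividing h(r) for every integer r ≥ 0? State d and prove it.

d = 4

Computing the first values: h(0) = 8 and h(1) = 20; gcd(8, 20) = 4, so d ≤ 4.
We prove 4 | 3·5^r + 5 for all r ≥ 0 by induction on r.
Base step (r = 0): h(0) = 8 = 4·(2), so 4 | h(0).
For the inductive step, assume it holds for an arbitrary i ≥ 0, i.e. 4 | h(i). Then
h(i+1) = 3·5^(i+1) + 5 = 5·(3·5^i + 5) - 20 = 5·h(i) - 20. The first term is divisible by 4 by the inductive hypothesis, and -20 is divisible by 4. Hence 4 | h(i+1).
This completes the induction.
Therefore the largest such d is 4.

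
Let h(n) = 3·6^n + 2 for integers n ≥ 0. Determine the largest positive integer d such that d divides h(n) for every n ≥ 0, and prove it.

d = 5

Computing the first values: h(0) = 5 and h(1) = 20; gcd(5, 20) = 5, so d ≤ 5.
We prove 5 | 3·6^n + 2 for all n ≥ 0 by induction on n.
For the base case n = 0: h(0) = 5 = 5·(1), so 5 | h(0).
Inductive step: suppose the statement holds for some r ≥ 0, i.e. 5 | h(r). Then
h(r+1) = 3·6^(r+1) + 2 = 6·(3·6^r + 2) - 10 = 6·h(r) - 10. The first term is divisible by 5 by the inductive hypothesis, and -10 is divisible by 5. Hence 5 | h(r+1).
By induction, the statement is established for all n ≥ 0.
Therefore the largest such d is 5.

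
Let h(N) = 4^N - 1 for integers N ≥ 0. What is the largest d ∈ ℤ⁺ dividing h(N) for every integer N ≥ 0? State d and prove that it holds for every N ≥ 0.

d = 3

Computing the first values: h(0) = 0 and h(1) = 3; gcd(0, 3) = 3, so d ≤ 3.
We prove 3 | 4^N - 1 for all N ≥ 0 by induction on N.
Base step (N = 0): h(0) = 0 = 3·(0), so 3 | h(0).
For the inductive step, assume it holds for an arbitrary k ≥ 0, i.e. 3 | h(k). Then
h(k+1) = 4^(k+1) - 1 = 4·(4^k - 1) + 3 = 4·h(k) + 3. The first term is divisible by 3 by the inductive hypothesis, and 3 is divisible by 3. Hence 3 | h(k+1).
This completes the induction.
Therefore the largest such d is 3.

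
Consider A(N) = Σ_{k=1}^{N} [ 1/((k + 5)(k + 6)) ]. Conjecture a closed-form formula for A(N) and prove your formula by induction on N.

We claim A(N) = N/(6(N + 6)) for all N ≥ 1.
For the base case N = 1: A(1) = 1/42, and the closed form gives 1/42. They agree.
Inductive step: suppose the statement holds for some k ≥ 1, so A(k) = k/(6(k + 6)).
Then A(k+1) = A(k) + (1/((k + 6)(k + 7))) = (k/(6(k + 6))) + (1/((k + 6)(k + 7))).
Simplifying, A(k+1) = (k + 1)/(6(k + 7)) = (k+1)/(6((k+1) + 6)),
which is the closed form with N = k+1.
This completes the induction.

A(N) = N/(6(N + 6))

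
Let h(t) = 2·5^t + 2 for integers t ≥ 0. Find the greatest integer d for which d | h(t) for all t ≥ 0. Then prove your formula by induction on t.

d = 4

Computing the first values: h(0) = 4 and h(1) = 12; gcd(4, 12) = 4, so d ≤ 4.
We prove 4 | 2·5^t + 2 for all t ≥ 0 by induction on t.
For the base case t = 0: h(0) = 4 = 4·(1), so 4 | h(0).
Suppose the result is true for t = r, i.e. 4 | h(r). Then
h(r+1) = 2·5^(r+1) + 2 = 5·(2·5^r + 2) - 8 = 5·h(r) - 8. The first term is divisible by 4 by the inductive hypothesis, and -8 is divisible by 4. Hence 4 | h(r+1).
This completes the induction.
Therefore the largest such d is 4.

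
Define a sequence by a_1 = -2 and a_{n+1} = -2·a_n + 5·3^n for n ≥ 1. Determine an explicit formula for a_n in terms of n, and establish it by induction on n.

a_n = -5(-2)^(n - 1) + 3^n

Computing the first terms: a_1 = -2, a_2 = 19, a_3 = 7. This suggests a_n = -5(-2)^(n - 1) + 3^n.
For the base case n = 1: the formula gives -2 = -2 = a_1.
Inductive step: assume the claim holds for n = k, so a_k = -5(-2)^(k - 1) + 3^k.
Then a_{k+1} = -2·a_k + 5·3^k = -2·(-5(-2)^(k - 1) + 3^k) + 5·3^k = -5(-2)^k + 3^(k + 1) = -5(-2)^((k+1) - 1) + 3^(k+1),
which is the claimed formula at n = k+1.
This completes the induction.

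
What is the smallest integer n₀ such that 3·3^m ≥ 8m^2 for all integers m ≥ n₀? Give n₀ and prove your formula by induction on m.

At m = 2: 27 < 32, so the inequality fails and n₀ ≥ 3. We prove 3·3^m ≥ 8m^2 for all m ≥ 3.
Base step (m = 3): 3·3^m = 81 and 8m^2 = 72, so 81 ≥ 72.
For the inductive step, assume it holds for an arbitrary r ≥ 3, so 3·3^r ≥ 8r^2.
Then 3·3^(r + 1) = 3·(3·3^r) ≥ 3·(8r^2).
Also, for r ≥ 3 we have 3·(8r^2) ≥ 8(r+1)^2, since 3 ≥ (1 + 1/r)^2 for all r ≥ 3.
Combining, 3·3^(r + 1) ≥ 8(r+1)^2.
By induction, the statement is established for all m ≥ 3.
Hence the smallest such n₀ is 3.

n₀ = 3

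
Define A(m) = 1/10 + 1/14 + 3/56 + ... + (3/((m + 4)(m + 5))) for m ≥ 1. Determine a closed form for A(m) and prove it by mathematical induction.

We claim A(m) = 3m/(5(m + 5)) for all m ≥ 1.
When m = 1: A(1) = 1/10, and the closed form gives 1/10. They agree.
Inductive step: suppose the statement holds for some i ≥ 1, so A(i) = 3i/(5(i + 5)).
Then A(i+1) = A(i) + (3/((i + 5)(i + 6))) = (3i/(5(i + 5))) + (3/((i + 5)(i + 6))).
Simplifying, A(i+1) = 3(i + 1)/(5(i + 6)) = 3(i+1)/(5((i+1) + 5)),
which is the closed form with m = i+1.
Hence, by induction on m, the claim holds for every m ≥ 1.

A(m) = 3m/(5(m + 5))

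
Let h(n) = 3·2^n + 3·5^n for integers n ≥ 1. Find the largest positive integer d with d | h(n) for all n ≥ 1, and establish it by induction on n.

Computing the first values: h(1) = 21 and h(2) = 87; gcd(21, 87) = 3, so d ≤ 3.
We prove 3 | 3·2^n + 3·5^n for all n ≥ 1 by induction on n.
When n = 1: h(1) = 21 = 3·(7), so 3 | h(1).
Inductive step: assume the claim holds for n = j, i.e. 3 | h(j). Then
h(j+1) − 5·h(j) = (3·2^(j+1) + 3·5^(j+1)) − 5·(3·2^j + 3·5^j) = (3)·2^j·(2 − 5) = (-9)·2^j. Since 3 | h(j) by the inductive hypothesis, 3 | 5·h(j); and 3 | -9 since -9 = 3·-3. Therefore 3 | h(j+1).
Hence, by induction on n, the claim holds for every n ≥ 1.
Therefore the largest such d is 3.

d = 3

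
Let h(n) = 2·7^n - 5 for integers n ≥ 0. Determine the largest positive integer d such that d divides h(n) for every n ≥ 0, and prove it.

d = 3

Computing the first values: h(0) = -3 and h(1) = 9; gcd(-3, 9) = 3, so d ≤ 3.
We prove 3 | 2·7^n - 5 for all n ≥ 0 by induction on n.
When n = 0: h(0) = -3 = 3·(-1), so 3 | h(0).
Suppose the result is true for n = i, i.e. 3 | h(i). Then
h(i+1) = 2·7^(i+1) - 5 = 7·(2·7^i - 5) + 30 = 7·h(i) + 30. The first term is divisible by 3 by the inductive hypothesis, and 30 is divisible by 3. Hence 3 | h(i+1).
By induction, the statement is established for all n ≥ 0.
Therefore the largest such d is 3.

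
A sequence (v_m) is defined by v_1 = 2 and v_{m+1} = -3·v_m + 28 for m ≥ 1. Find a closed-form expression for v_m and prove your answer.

v_m = -5(-3)^(m - 1) + 7

Computing the first terms: v_1 = 2, v_2 = 22, v_3 = -38. This suggests v_m = -5(-3)^(m - 1) + 7.
Base case (m = 1): the formula gives 2 = 2 = v_1.
For the inductive step, assume it holds for an arbitrary p ≥ 1, so v_p = -5(-3)^(p - 1) + 7.
Then v_{p+1} = -3·v_p + 28 = -3·(-5(-3)^(p - 1) + 7) + 28 = -5(-3)^p + 7 = -5(-3)^((p+1) - 1) + 7,
which is the claimed formula at m = p+1.
Hence, by induction on m, the claim holds for every m ≥ 1.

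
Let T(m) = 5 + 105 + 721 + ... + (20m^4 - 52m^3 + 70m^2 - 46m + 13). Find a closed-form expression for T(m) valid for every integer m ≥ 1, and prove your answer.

We claim T(m) = m(4m^4 - 3m^3 + 4m^2 - m + 1) for all m ≥ 1.
Base case (m = 1): T(1) = 5, and the closed form gives 5. They agree.
Suppose the result is true for m = k, so T(k) = k(4k^4 - 3k^3 + 4k^2 - k + 1).
Then T(k+1) = T(k) + (20k^4 + 28k^3 + 34k^2 + 18k + 5) = (k(4k^4 - 3k^3 + 4k^2 - k + 1)) + (20k^4 + 28k^3 + 34k^2 + 18k + 5).
Simplifying, T(k+1) = (k + 1)(4k^4 + 13k^3 + 19k^2 + 14k + 5) = (k+1)(4(k+1)^4 - 3(k+1)^3 + 4(k+1)^2 - (k+1) + 1),
which is the closed form with m = k+1.
This completes the induction.

T(m) = m(4m^4 - 3m^3 + 4m^2 - m + 1)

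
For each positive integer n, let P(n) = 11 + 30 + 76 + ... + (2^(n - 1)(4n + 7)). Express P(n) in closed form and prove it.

P(n) = 2^n(4n + 3) - 3

We claim P(n) = 2^n(4n + 3) - 3 for all n ≥ 1.
Base case (n = 1): P(1) = 11, and the closed form gives 11. They agree.
Inductive step: assume the claim holds for n = p, so P(p) = 2^p(4p + 3) - 3.
Then P(p+1) = P(p) + (2^p(4p + 11)) = (2^p(4p + 3) - 3) + (2^p(4p + 11)).
Simplifying, P(p+1) = 8·2^p·p + 14·2^p - 3 = 2^(p+1)(4(p+1) + 3) - 3,
which is the closed form with n = p+1.
Hence, by induction on n, the claim holds for every n ≥ 1.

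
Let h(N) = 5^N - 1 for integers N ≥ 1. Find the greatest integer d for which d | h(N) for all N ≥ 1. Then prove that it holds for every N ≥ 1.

d = 4

Computing the first values: h(1) = 4 and h(2) = 24; gcd(4, 24) = 4, so d ≤ 4.
We prove 4 | 5^N - 1 for all N ≥ 1 by induction on N.
When N = 1: h(1) = 4 = 4·(1), so 4 | h(1).
Inductive step: assume the claim holds for N = p, i.e. 4 | h(p). Then
5^{p+1} − 1^{p+1} = 5·5^p − 1·1^p = 5·(5^p − 1^p) + (4)·1^p. The first term is divisible by 4 by the inductive hypothesis, and the second term (4)·1^p is divisible by 4 since 4 | 4. Hence 4 | h(p+1).
By induction, the statement is established for all N ≥ 1.
Therefore the largest such d is 4.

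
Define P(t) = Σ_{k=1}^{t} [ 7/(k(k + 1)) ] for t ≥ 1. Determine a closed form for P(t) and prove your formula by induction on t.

We claim P(t) = 7t/(t + 1) for all t ≥ 1.
Base step (t = 1): P(1) = 7/2, and the closed form gives 7/2. They agree.
Suppose the result is true for t = k, so P(k) = 7k/(k + 1).
Then P(k+1) = P(k) + (7/((k + 1)(k + 2))) = (7k/(k + 1)) + (7/((k + 1)(k + 2))).
Simplifying, P(k+1) = 7(k + 1)/(k + 2) = 7(k+1)/((k+1) + 1),
which is the closed form with t = k+1.
By induction, the statement is established for all t ≥ 1.

P(t) = 7t/(t + 1)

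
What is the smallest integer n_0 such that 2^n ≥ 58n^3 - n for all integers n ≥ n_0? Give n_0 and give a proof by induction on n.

At n = 18: 262144 < 338238, so the inequality fails and n_0 ≥ 19. We prove 2^n ≥ 58n^3 - n for all n ≥ 19.
For the base case n = 19: 2^n = 524288 and 58n^3 - n = 397803, so 524288 ≥ 397803.
For the inductive step, assume it holds for an arbitrary m ≥ 19, so 2^m ≥ 58m^3 - m.
Then 2^(m + 1) = 2·(2^m) ≥ 2·(58m^3 - m).
Also, for m ≥ 19 we have 2·(58m^3 - m) ≥ 58(m+1)^3 - (m+1), since 2·(58m^3 - m) − (58(m+1)^3 - (m+1)) = 58m^3 - 174m^2 - 175m - 57, which is nonnegative for all m ≥ 19.
Combining, 2^(m + 1) ≥ 58(m+1)^3 - (m+1).
This completes the induction.
Hence the smallest such n_0 is 19.

n_0 = 19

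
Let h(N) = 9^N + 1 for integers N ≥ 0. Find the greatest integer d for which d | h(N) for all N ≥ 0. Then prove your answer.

Computing the first values: h(0) = 2 and h(1) = 10; gcd(2, 10) = 2, so d ≤ 2.
We prove 2 | 9^N + 1 for all N ≥ 0 by induction on N.
When N = 0: h(0) = 2 = 2·(1), so 2 | h(0).
Inductive step: assume the claim holds for N = r, i.e. 2 | h(r). Then
h(r+1) = 9^(r+1) + 1 = 9·(9^r + 1) - 8 = 9·h(r) - 8. The first term is divisible by 2 by the inductive hypothesis, and -8 is divisible by 2. Hence 2 | h(r+1).
This completes the induction.
Therefore the largest such d is 2.

d = 2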